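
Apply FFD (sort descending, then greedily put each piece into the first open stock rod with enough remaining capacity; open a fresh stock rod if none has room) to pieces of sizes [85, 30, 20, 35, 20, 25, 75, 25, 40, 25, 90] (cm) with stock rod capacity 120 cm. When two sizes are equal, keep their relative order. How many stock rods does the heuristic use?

4

Sorted descending: 90, 85, 75, 40, 35, 30, 25, 25, 25, 20, 20.
  90 → stock rod 1 (new)  [load 90/120]
  85 → stock rod 2 (new)  [load 85/120]
  75 → stock rod 3 (new)  [load 75/120]
  40 → stock rod 3  [load 115/120]
  35 → stock rod 2  [load 120/120]
  30 → stock rod 1  [load 120/120]
  25 → stock rod 4 (new)  [load 25/120]
  25 → stock rod 4  [load 50/120]
  25 → stock rod 4  [load 75/120]
  20 → stock rod 4  [load 95/120]
  20 → stock rod 4  [load 115/120]
4 stock rods opened.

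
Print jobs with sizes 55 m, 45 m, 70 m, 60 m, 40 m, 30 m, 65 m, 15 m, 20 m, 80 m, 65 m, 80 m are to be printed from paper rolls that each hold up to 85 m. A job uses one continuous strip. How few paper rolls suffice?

Total = 80 + 80 + 70 + 65 + 65 + 60 + 55 + 45 + 40 + 30 + 20 + 15 = 625 m.
Lower bound: ⌈625/85⌉ = 8 paper rolls.
A packing using 8 paper rolls:
  roll 1: 80 = 80
  roll 2: 80 = 80
  roll 3: 70 + 15 = 85
  roll 4: 65 + 20 = 85
  roll 5: 65 = 65
  roll 6: 60 = 60
  roll 7: 55 + 30 = 85
  roll 8: 45 + 40 = 85
This matches the lower bound, so 8 is optimal.

8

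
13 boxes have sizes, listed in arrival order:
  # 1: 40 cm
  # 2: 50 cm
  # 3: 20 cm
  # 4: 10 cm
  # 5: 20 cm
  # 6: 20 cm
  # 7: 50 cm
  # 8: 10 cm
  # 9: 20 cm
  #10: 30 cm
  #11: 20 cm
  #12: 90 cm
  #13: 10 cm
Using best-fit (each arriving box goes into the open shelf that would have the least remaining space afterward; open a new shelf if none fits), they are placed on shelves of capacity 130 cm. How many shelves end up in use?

3

  40 → shelf 1 (new)  [load 40/130]
  50 → shelf 1  [load 90/130]
  20 → shelf 1  [load 110/130]
  10 → shelf 1  [load 120/130]
  20 → shelf 2 (new)  [load 20/130]
  20 → shelf 2  [load 40/130]
  50 → shelf 2  [load 90/130]
  10 → shelf 1  [load 130/130]
  20 → shelf 2  [load 110/130]
  30 → shelf 3 (new)  [load 30/130]
  20 → shelf 2  [load 130/130]
  90 → shelf 3  [load 120/130]
  10 → shelf 3  [load 130/130]
3 shelves opened.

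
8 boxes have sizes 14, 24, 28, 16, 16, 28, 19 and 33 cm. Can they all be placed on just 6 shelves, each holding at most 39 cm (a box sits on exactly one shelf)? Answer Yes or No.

A valid assignment using 6 shelves:
  shelf 1: 33 = 33
  shelf 2: 28 = 28
  shelf 3: 28 = 28
  shelf 4: 24 + 14 = 38
  shelf 5: 19 + 16 = 35
  shelf 6: 16 = 16
Every load is within 39 cm, so 6 shelves suffice.

Yes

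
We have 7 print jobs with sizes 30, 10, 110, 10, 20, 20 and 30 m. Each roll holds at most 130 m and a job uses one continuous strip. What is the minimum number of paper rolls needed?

Total = 110 + 30 + 30 + 20 + 20 + 10 + 10 = 230 m.
Lower bound: ⌈230/130⌉ = 2 paper rolls.
A packing using 2 paper rolls:
  roll 1: 110 + 20 = 130
  roll 2: 30 + 30 + 20 + 10 + 10 = 100
This matches the lower bound, so 2 is optimal.

2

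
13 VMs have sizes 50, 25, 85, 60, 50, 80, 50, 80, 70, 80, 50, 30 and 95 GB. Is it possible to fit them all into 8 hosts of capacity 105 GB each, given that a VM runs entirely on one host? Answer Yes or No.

No

Total = 805 GB; ⌈805/105⌉ = 8.
The bound of 8 does not rule out 8, but exhaustive search shows no assignment into 8 hosts of capacity 105 GB exists — the minimum is 9.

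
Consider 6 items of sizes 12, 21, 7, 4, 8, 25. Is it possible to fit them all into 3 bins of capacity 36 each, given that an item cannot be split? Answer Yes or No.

A valid assignment using 3 bins:
  bin 1: 25 + 8 = 33
  bin 2: 21 + 12 = 33
  bin 3: 7 + 4 = 11
Every load is within 36, so 3 bins suffice.

Yes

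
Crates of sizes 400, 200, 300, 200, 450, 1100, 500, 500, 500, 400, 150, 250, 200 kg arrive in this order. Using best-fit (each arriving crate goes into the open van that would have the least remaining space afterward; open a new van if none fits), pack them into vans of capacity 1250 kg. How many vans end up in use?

5

  400 → van 1 (new)  [load 400/1250]
  200 → van 1  [load 600/1250]
  300 → van 1  [load 900/1250]
  200 → van 1  [load 1100/1250]
  450 → van 2 (new)  [load 450/1250]
  1100 → van 3 (new)  [load 1100/1250]
  500 → van 2  [load 950/1250]
  500 → van 4 (new)  [load 500/1250]
  500 → van 4  [load 1000/1250]
  400 → van 5 (new)  [load 400/1250]
  150 → van 1  [load 1250/1250]
  250 → van 4  [load 1250/1250]
  200 → van 2  [load 1150/1250]
5 vans opened.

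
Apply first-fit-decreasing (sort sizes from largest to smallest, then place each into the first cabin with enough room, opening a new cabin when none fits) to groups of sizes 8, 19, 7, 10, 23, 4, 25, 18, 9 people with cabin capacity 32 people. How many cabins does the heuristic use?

Sorted descending: 25, 23, 19, 18, 10, 9, 8, 7, 4.
  25 → cabin 1 (new)  [load 25/32]
  23 → cabin 2 (new)  [load 23/32]
  19 → cabin 3 (new)  [load 19/32]
  18 → cabin 4 (new)  [load 18/32]
  10 → cabin 3  [load 29/32]
  9 → cabin 2  [load 32/32]
  8 → cabin 4  [load 26/32]
  7 → cabin 1  [load 32/32]
  4 → cabin 4  [load 30/32]
4 cabins opened.

4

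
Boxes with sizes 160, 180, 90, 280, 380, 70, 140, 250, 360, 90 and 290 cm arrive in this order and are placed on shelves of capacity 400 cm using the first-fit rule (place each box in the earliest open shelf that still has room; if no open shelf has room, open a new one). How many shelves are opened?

7

  160 → shelf 1 (new)  [load 160/400]
  180 → shelf 1  [load 340/400]
  90 → shelf 2 (new)  [load 90/400]
  280 → shelf 2  [load 370/400]
  380 → shelf 3 (new)  [load 380/400]
  70 → shelf 4 (new)  [load 70/400]
  140 → shelf 4  [load 210/400]
  250 → shelf 5 (new)  [load 250/400]
  360 → shelf 6 (new)  [load 360/400]
  90 → shelf 4  [load 300/400]
  290 → shelf 7 (new)  [load 290/400]
7 shelves opened.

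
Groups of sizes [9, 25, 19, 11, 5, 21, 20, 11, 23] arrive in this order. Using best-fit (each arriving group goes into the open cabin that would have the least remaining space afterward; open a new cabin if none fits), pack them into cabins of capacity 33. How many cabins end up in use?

5

  9 → cabin 1 (new)  [load 9/33]
  25 → cabin 2 (new)  [load 25/33]
  19 → cabin 1  [load 28/33]
  11 → cabin 3 (new)  [load 11/33]
  5 → cabin 1  [load 33/33]
  21 → cabin 3  [load 32/33]
  20 → cabin 4 (new)  [load 20/33]
  11 → cabin 4  [load 31/33]
  23 → cabin 5 (new)  [load 23/33]
5 cabins opened.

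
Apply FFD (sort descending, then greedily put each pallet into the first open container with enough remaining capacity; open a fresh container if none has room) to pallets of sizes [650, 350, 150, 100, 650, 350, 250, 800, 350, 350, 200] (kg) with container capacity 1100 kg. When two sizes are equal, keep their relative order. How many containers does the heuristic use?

4

Sorted descending: 800, 650, 650, 350, 350, 350, 350, 250, 200, 150, 100.
  800 → container 1 (new)  [load 800/1100]
  650 → container 2 (new)  [load 650/1100]
  650 → container 3 (new)  [load 650/1100]
  350 → container 2  [load 1000/1100]
  350 → container 3  [load 1000/1100]
  350 → container 4 (new)  [load 350/1100]
  350 → container 4  [load 700/1100]
  250 → container 1  [load 1050/1100]
  200 → container 4  [load 900/1100]
  150 → container 4  [load 1050/1100]
  100 → container 2  [load 1100/1100]
4 containers opened.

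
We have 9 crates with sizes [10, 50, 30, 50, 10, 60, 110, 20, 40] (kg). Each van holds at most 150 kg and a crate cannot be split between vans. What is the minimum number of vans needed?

3

Total = 110 + 60 + 50 + 50 + 40 + 30 + 20 + 10 + 10 = 380 kg.
Lower bound: ⌈380/150⌉ = 3 vans.
A packing using 3 vans:
  van 1: 110 + 40 = 150
  van 2: 60 + 50 + 30 + 10 = 150
  van 3: 50 + 20 + 10 = 80
This matches the lower bound, so 3 is optimal.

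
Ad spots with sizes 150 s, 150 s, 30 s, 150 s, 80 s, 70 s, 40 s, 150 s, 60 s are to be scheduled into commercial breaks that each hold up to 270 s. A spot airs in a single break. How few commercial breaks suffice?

4

Total = 150 + 150 + 150 + 150 + 80 + 70 + 60 + 40 + 30 = 880 s.
Lower bound: ⌈880/270⌉ = 4 commercial breaks.
A packing using 4 commercial breaks:
  break 1: 150 + 80 + 40 = 270
  break 2: 150 + 70 + 30 = 250
  break 3: 150 + 60 = 210
  break 4: 150 = 150
This matches the lower bound, so 4 is optimal.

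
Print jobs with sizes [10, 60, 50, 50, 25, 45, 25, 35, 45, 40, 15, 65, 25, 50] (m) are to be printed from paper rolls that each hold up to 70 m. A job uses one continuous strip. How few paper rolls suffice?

Total = 65 + 60 + 50 + 50 + 50 + 45 + 45 + 40 + 35 + 25 + 25 + 25 + 15 + 10 = 540 m.
Lower bound: ⌈540/70⌉ = 8 paper rolls.
A packing using 9 paper rolls:
  roll 1: 65 = 65
  roll 2: 60 + 10 = 70
  roll 3: 50 + 15 = 65
  roll 4: 50 = 50
  roll 5: 50 = 50
  roll 6: 45 + 25 = 70
  roll 7: 45 + 25 = 70
  roll 8: 40 + 25 = 65
  roll 9: 35 = 35
No arrangement into 8 paper rolls stays within capacity, so 9 is optimal.

9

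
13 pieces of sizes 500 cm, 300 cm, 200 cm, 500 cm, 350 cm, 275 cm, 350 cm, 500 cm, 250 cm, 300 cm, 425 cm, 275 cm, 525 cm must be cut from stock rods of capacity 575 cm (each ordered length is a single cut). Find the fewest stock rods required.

Total = 525 + 500 + 500 + 500 + 425 + 350 + 350 + 300 + 300 + 275 + 275 + 250 + 200 = 4750 cm.
Lower bound: ⌈4750/575⌉ = 9 stock rods.
A packing using 10 stock rods:
  stock rod 1: 525 = 525
  stock rod 2: 500 = 500
  stock rod 3: 500 = 500
  stock rod 4: 500 = 500
  stock rod 5: 425 = 425
  stock rod 6: 350 + 200 = 550
  stock rod 7: 350 = 350
  stock rod 8: 300 + 275 = 575
  stock rod 9: 300 + 275 = 575
  stock rod 10: 250 = 250
No arrangement into 9 stock rods stays within capacity, so 10 is optimal.

10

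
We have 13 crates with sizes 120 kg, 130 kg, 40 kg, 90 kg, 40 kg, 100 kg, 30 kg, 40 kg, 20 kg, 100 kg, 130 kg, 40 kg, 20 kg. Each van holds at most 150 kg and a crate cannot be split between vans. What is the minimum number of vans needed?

Total = 130 + 130 + 120 + 100 + 100 + 90 + 40 + 40 + 40 + 40 + 30 + 20 + 20 = 900 kg.
Lower bound: ⌈900/150⌉ = 6 vans.
A packing using 7 vans:
  van 1: 130 + 20 = 150
  van 2: 130 + 20 = 150
  van 3: 120 + 30 = 150
  van 4: 100 + 40 = 140
  van 5: 100 + 40 = 140
  van 6: 90 + 40 = 130
  van 7: 40 = 40
No arrangement into 6 vans stays within capacity, so 7 is optimal.

7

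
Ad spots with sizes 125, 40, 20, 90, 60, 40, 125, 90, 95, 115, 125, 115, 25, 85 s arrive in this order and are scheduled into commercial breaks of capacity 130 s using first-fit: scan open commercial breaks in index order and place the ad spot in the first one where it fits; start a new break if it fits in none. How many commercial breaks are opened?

  125 → break 1 (new)  [load 125/130]
  40 → break 2 (new)  [load 40/130]
  20 → break 2  [load 60/130]
  90 → break 3 (new)  [load 90/130]
  60 → break 2  [load 120/130]
  40 → break 3  [load 130/130]
  125 → break 4 (new)  [load 125/130]
  90 → break 5 (new)  [load 90/130]
  95 → break 6 (new)  [load 95/130]
  115 → break 7 (new)  [load 115/130]
  125 → break 8 (new)  [load 125/130]
  115 → break 9 (new)  [load 115/130]
  25 → break 5  [load 115/130]
  85 → break 10 (new)  [load 85/130]
10 commercial breaks opened.

10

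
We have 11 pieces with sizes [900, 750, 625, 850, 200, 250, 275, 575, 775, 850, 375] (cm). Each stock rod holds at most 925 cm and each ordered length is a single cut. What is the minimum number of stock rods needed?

8

Total = 900 + 850 + 850 + 775 + 750 + 625 + 575 + 375 + 275 + 250 + 200 = 6425 cm.
Lower bound: ⌈6425/925⌉ = 7 stock rods.
A packing using 8 stock rods:
  stock rod 1: 900 = 900
  stock rod 2: 850 = 850
  stock rod 3: 850 = 850
  stock rod 4: 775 = 775
  stock rod 5: 750 = 750
  stock rod 6: 625 + 275 = 900
  stock rod 7: 575 + 250 = 825
  stock rod 8: 375 + 200 = 575
No arrangement into 7 stock rods stays within capacity, so 8 is optimal.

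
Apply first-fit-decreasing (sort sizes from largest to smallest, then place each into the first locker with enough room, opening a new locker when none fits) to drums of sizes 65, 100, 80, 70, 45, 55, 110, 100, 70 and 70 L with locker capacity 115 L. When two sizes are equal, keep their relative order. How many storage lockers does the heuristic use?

Sorted descending: 110, 100, 100, 80, 70, 70, 70, 65, 55, 45.
  110 → locker 1 (new)  [load 110/115]
  100 → locker 2 (new)  [load 100/115]
  100 → locker 3 (new)  [load 100/115]
  80 → locker 4 (new)  [load 80/115]
  70 → locker 5 (new)  [load 70/115]
  70 → locker 6 (new)  [load 70/115]
  70 → locker 7 (new)  [load 70/115]
  65 → locker 8 (new)  [load 65/115]
  55 → locker 9 (new)  [load 55/115]
  45 → locker 5  [load 115/115]
9 storage lockers opened.

9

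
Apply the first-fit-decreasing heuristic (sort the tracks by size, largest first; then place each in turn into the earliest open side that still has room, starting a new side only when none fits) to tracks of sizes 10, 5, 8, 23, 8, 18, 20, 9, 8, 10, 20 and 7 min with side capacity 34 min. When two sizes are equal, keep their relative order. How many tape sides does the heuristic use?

5

Sorted descending: 23, 20, 20, 18, 10, 10, 9, 8, 8, 8, 7, 5.
  23 → side 1 (new)  [load 23/34]
  20 → side 2 (new)  [load 20/34]
  20 → side 3 (new)  [load 20/34]
  18 → side 4 (new)  [load 18/34]
  10 → side 1  [load 33/34]
  10 → side 2  [load 30/34]
  9 → side 3  [load 29/34]
  8 → side 4  [load 26/34]
  8 → side 4  [load 34/34]
  8 → side 5 (new)  [load 8/34]
  7 → side 5  [load 15/34]
  5 → side 3  [load 34/34]
5 tape sides opened.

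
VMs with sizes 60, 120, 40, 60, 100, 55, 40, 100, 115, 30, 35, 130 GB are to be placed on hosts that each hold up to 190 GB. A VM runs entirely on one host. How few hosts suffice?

5

Total = 130 + 120 + 115 + 100 + 100 + 60 + 60 + 55 + 40 + 40 + 35 + 30 = 885 GB.
Lower bound: ⌈885/190⌉ = 5 hosts.
A packing using 5 hosts:
  host 1: 130 + 60 = 190
  host 2: 120 + 60 = 180
  host 3: 115 + 55 = 170
  host 4: 100 + 40 + 40 = 180
  host 5: 100 + 35 + 30 = 165
This matches the lower bound, so 5 is optimal.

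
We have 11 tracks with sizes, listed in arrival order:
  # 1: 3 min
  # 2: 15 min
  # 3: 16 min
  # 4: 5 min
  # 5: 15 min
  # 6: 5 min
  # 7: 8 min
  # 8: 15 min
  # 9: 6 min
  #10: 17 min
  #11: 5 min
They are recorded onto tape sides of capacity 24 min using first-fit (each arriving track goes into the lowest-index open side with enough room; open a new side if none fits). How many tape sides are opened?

  3 → side 1 (new)  [load 3/24]
  15 → side 1  [load 18/24]
  16 → side 2 (new)  [load 16/24]
  5 → side 1  [load 23/24]
  15 → side 3 (new)  [load 15/24]
  5 → side 2  [load 21/24]
  8 → side 3  [load 23/24]
  15 → side 4 (new)  [load 15/24]
  6 → side 4  [load 21/24]
  17 → side 5 (new)  [load 17/24]
  5 → side 5  [load 22/24]
5 tape sides opened.

5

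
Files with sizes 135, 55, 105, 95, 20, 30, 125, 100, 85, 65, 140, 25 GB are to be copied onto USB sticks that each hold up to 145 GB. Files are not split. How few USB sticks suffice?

Total = 140 + 135 + 125 + 105 + 100 + 95 + 85 + 65 + 55 + 30 + 25 + 20 = 980 GB.
Lower bound: ⌈980/145⌉ = 7 USB sticks.
A packing using 8 USB sticks:
  USB stick 1: 140 = 140
  USB stick 2: 135 = 135
  USB stick 3: 125 + 20 = 145
  USB stick 4: 105 + 30 = 135
  USB stick 5: 100 + 25 = 125
  USB stick 6: 95 = 95
  USB stick 7: 85 + 55 = 140
  USB stick 8: 65 = 65
No arrangement into 7 USB sticks stays within capacity, so 8 is optimal.

8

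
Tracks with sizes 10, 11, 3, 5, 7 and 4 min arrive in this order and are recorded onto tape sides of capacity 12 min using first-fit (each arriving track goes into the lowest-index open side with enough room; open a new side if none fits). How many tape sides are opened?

  10 → side 1 (new)  [load 10/12]
  11 → side 2 (new)  [load 11/12]
  3 → side 3 (new)  [load 3/12]
  5 → side 3  [load 8/12]
  7 → side 4 (new)  [load 7/12]
  4 → side 3  [load 12/12]
4 tape sides opened.

4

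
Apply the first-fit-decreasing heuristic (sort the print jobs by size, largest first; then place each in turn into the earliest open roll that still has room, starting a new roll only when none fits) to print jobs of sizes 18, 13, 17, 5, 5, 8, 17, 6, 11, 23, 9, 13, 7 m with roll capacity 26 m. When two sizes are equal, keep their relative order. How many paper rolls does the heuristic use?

Sorted descending: 23, 18, 17, 17, 13, 13, 11, 9, 8, 7, 6, 5, 5.
  23 → roll 1 (new)  [load 23/26]
  18 → roll 2 (new)  [load 18/26]
  17 → roll 3 (new)  [load 17/26]
  17 → roll 4 (new)  [load 17/26]
  13 → roll 5 (new)  [load 13/26]
  13 → roll 5  [load 26/26]
  11 → roll 6 (new)  [load 11/26]
  9 → roll 3  [load 26/26]
  8 → roll 2  [load 26/26]
  7 → roll 4  [load 24/26]
  6 → roll 6  [load 17/26]
  5 → roll 6  [load 22/26]
  5 → roll 7 (new)  [load 5/26]
7 paper rolls opened.

7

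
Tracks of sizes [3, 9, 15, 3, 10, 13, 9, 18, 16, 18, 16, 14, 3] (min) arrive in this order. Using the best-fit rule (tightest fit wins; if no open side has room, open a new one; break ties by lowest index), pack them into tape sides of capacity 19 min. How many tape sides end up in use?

9

  3 → side 1 (new)  [load 3/19]
  9 → side 1  [load 12/19]
  15 → side 2 (new)  [load 15/19]
  3 → side 2  [load 18/19]
  10 → side 3 (new)  [load 10/19]
  13 → side 4 (new)  [load 13/19]
  9 → side 3  [load 19/19]
  18 → side 5 (new)  [load 18/19]
  16 → side 6 (new)  [load 16/19]
  18 → side 7 (new)  [load 18/19]
  16 → side 8 (new)  [load 16/19]
  14 → side 9 (new)  [load 14/19]
  3 → side 6  [load 19/19]
9 tape sides opened.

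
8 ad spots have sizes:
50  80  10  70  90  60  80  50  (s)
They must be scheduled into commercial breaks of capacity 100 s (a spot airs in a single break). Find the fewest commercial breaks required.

6

Total = 90 + 80 + 80 + 70 + 60 + 50 + 50 + 10 = 490 s.
Lower bound: ⌈490/100⌉ = 5 commercial breaks.
A packing using 6 commercial breaks:
  break 1: 90 + 10 = 100
  break 2: 80 = 80
  break 3: 80 = 80
  break 4: 70 = 70
  break 5: 60 = 60
  break 6: 50 + 50 = 100
No arrangement into 5 commercial breaks stays within capacity, so 6 is optimal.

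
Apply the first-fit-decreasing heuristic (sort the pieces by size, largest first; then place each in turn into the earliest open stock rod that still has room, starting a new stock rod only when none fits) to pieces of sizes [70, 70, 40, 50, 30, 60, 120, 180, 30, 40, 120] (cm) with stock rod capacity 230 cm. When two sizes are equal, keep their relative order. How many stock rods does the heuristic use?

Sorted descending: 180, 120, 120, 70, 70, 60, 50, 40, 40, 30, 30.
  180 → stock rod 1 (new)  [load 180/230]
  120 → stock rod 2 (new)  [load 120/230]
  120 → stock rod 3 (new)  [load 120/230]
  70 → stock rod 2  [load 190/230]
  70 → stock rod 3  [load 190/230]
  60 → stock rod 4 (new)  [load 60/230]
  50 → stock rod 1  [load 230/230]
  40 → stock rod 2  [load 230/230]
  40 → stock rod 3  [load 230/230]
  30 → stock rod 4  [load 90/230]
  30 → stock rod 4  [load 120/230]
4 stock rods opened.

4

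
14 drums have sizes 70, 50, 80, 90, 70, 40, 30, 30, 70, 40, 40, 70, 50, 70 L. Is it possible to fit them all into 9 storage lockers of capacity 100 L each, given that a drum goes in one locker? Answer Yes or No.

No

Total = 800 L; ⌈800/100⌉ = 8.
The bound of 8 does not rule out 9, but exhaustive search shows no assignment into 9 storage lockers of capacity 100 L exists — the minimum is 10.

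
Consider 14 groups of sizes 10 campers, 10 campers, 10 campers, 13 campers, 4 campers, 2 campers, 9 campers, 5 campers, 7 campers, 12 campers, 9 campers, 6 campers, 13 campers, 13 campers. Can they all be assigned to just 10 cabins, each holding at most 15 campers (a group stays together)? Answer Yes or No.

A valid assignment using 10 cabins:
  cabin 1: 13 + 2 = 15
  cabin 2: 13 = 13
  cabin 3: 13 = 13
  cabin 4: 12 = 12
  cabin 5: 10 + 5 = 15
  cabin 6: 10 + 4 = 14
  cabin 7: 10 = 10
  cabin 8: 9 + 6 = 15
  cabin 9: 9 = 9
  cabin 10: 7 = 7
Every load is within 15 campers, so 10 cabins suffice.

Yes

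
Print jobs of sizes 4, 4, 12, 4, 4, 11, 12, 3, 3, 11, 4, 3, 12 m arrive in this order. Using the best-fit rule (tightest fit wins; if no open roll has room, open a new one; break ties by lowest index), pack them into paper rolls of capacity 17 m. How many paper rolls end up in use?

  4 → roll 1 (new)  [load 4/17]
  4 → roll 1  [load 8/17]
  12 → roll 2 (new)  [load 12/17]
  4 → roll 2  [load 16/17]
  4 → roll 1  [load 12/17]
  11 → roll 3 (new)  [load 11/17]
  12 → roll 4 (new)  [load 12/17]
  3 → roll 1  [load 15/17]
  3 → roll 4  [load 15/17]
  11 → roll 5 (new)  [load 11/17]
  4 → roll 3  [load 15/17]
  3 → roll 5  [load 14/17]
  12 → roll 6 (new)  [load 12/17]
6 paper rolls opened.

6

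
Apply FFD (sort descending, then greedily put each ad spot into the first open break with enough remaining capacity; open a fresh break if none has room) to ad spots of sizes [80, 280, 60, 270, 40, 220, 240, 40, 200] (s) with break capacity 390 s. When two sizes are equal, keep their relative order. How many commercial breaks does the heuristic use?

5

Sorted descending: 280, 270, 240, 220, 200, 80, 60, 40, 40.
  280 → break 1 (new)  [load 280/390]
  270 → break 2 (new)  [load 270/390]
  240 → break 3 (new)  [load 240/390]
  220 → break 4 (new)  [load 220/390]
  200 → break 5 (new)  [load 200/390]
  80 → break 1  [load 360/390]
  60 → break 2  [load 330/390]
  40 → break 2  [load 370/390]
  40 → break 3  [load 280/390]
5 commercial breaks opened.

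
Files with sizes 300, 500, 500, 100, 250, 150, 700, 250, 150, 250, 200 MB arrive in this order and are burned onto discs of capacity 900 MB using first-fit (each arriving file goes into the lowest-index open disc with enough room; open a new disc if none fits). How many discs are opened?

4

  300 → disc 1 (new)  [load 300/900]
  500 → disc 1  [load 800/900]
  500 → disc 2 (new)  [load 500/900]
  100 → disc 1  [load 900/900]
  250 → disc 2  [load 750/900]
  150 → disc 2  [load 900/900]
  700 → disc 3 (new)  [load 700/900]
  250 → disc 4 (new)  [load 250/900]
  150 → disc 3  [load 850/900]
  250 → disc 4  [load 500/900]
  200 → disc 4  [load 700/900]
4 discs opened.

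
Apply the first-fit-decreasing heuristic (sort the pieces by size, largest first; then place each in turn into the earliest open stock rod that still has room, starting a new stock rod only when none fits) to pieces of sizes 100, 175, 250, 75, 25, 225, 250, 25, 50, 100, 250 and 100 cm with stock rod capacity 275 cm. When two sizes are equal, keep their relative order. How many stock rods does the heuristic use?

Sorted descending: 250, 250, 250, 225, 175, 100, 100, 100, 75, 50, 25, 25.
  250 → stock rod 1 (new)  [load 250/275]
  250 → stock rod 2 (new)  [load 250/275]
  250 → stock rod 3 (new)  [load 250/275]
  225 → stock rod 4 (new)  [load 225/275]
  175 → stock rod 5 (new)  [load 175/275]
  100 → stock rod 5  [load 275/275]
  100 → stock rod 6 (new)  [load 100/275]
  100 → stock rod 6  [load 200/275]
  75 → stock rod 6  [load 275/275]
  50 → stock rod 4  [load 275/275]
  25 → stock rod 1  [load 275/275]
  25 → stock rod 2  [load 275/275]
6 stock rods opened.

6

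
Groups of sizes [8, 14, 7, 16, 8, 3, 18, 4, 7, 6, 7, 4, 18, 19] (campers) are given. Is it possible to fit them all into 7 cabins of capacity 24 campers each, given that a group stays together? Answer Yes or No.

A valid assignment using 6 cabins:
  cabin 1: 19 + 4 = 23
  cabin 2: 18 + 6 = 24
  cabin 3: 18 + 4 = 22
  cabin 4: 16 + 8 = 24
  cabin 5: 14 + 8 = 22
  cabin 6: 7 + 7 + 7 + 3 = 24
That uses only 6 ≤ 7, so 7 cabins are enough.

Yes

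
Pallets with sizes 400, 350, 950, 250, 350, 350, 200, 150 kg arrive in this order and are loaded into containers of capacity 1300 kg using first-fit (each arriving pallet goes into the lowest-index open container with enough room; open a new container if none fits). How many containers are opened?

  400 → container 1 (new)  [load 400/1300]
  350 → container 1  [load 750/1300]
  950 → container 2 (new)  [load 950/1300]
  250 → container 1  [load 1000/1300]
  350 → container 2  [load 1300/1300]
  350 → container 3 (new)  [load 350/1300]
  200 → container 1  [load 1200/1300]
  150 → container 3  [load 500/1300]
3 containers opened.

3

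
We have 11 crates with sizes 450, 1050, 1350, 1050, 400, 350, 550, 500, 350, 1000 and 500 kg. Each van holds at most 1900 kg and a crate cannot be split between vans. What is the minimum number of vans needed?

4

Total = 1350 + 1050 + 1050 + 1000 + 550 + 500 + 500 + 450 + 400 + 350 + 350 = 7550 kg.
Lower bound: ⌈7550/1900⌉ = 4 vans.
A packing using 4 vans:
  van 1: 1350 + 550 = 1900
  van 2: 1050 + 500 + 350 = 1900
  van 3: 1050 + 500 + 350 = 1900
  van 4: 1000 + 450 + 400 = 1850
This matches the lower bound, so 4 is optimal.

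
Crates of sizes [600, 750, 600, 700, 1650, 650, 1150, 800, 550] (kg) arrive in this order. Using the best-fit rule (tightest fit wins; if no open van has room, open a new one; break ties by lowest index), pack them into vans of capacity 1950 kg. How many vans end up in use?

4

  600 → van 1 (new)  [load 600/1950]
  750 → van 1  [load 1350/1950]
  600 → van 1  [load 1950/1950]
  700 → van 2 (new)  [load 700/1950]
  1650 → van 3 (new)  [load 1650/1950]
  650 → van 2  [load 1350/1950]
  1150 → van 4 (new)  [load 1150/1950]
  800 → van 4  [load 1950/1950]
  550 → van 2  [load 1900/1950]
4 vans opened.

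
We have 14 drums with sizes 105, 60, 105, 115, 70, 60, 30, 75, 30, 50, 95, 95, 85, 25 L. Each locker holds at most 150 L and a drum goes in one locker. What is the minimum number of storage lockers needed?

Total = 115 + 105 + 105 + 95 + 95 + 85 + 75 + 70 + 60 + 60 + 50 + 30 + 30 + 25 = 1000 L.
Lower bound: ⌈1000/150⌉ = 7 storage lockers.
A packing using 8 storage lockers:
  locker 1: 115 + 30 = 145
  locker 2: 105 + 30 = 135
  locker 3: 105 + 25 = 130
  locker 4: 95 + 50 = 145
  locker 5: 95 = 95
  locker 6: 85 + 60 = 145
  locker 7: 75 + 70 = 145
  locker 8: 60 = 60
No arrangement into 7 storage lockers stays within capacity, so 8 is optimal.

8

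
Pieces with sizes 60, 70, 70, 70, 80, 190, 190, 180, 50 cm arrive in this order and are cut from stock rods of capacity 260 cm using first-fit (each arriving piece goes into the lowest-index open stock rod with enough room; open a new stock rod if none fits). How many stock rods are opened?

  60 → stock rod 1 (new)  [load 60/260]
  70 → stock rod 1  [load 130/260]
  70 → stock rod 1  [load 200/260]
  70 → stock rod 2 (new)  [load 70/260]
  80 → stock rod 2  [load 150/260]
  190 → stock rod 3 (new)  [load 190/260]
  190 → stock rod 4 (new)  [load 190/260]
  180 → stock rod 5 (new)  [load 180/260]
  50 → stock rod 1  [load 250/260]
5 stock rods opened.

5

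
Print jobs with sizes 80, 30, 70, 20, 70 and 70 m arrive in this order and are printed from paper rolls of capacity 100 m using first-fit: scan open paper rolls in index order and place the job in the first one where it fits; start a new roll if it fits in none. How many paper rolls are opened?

  80 → roll 1 (new)  [load 80/100]
  30 → roll 2 (new)  [load 30/100]
  70 → roll 2  [load 100/100]
  20 → roll 1  [load 100/100]
  70 → roll 3 (new)  [load 70/100]
  70 → roll 4 (new)  [load 70/100]
4 paper rolls opened.

4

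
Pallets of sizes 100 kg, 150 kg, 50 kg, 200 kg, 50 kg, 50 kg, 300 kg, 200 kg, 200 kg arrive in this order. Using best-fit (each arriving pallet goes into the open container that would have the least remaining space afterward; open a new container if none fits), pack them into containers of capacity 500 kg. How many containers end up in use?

3

  100 → container 1 (new)  [load 100/500]
  150 → container 1  [load 250/500]
  50 → container 1  [load 300/500]
  200 → container 1  [load 500/500]
  50 → container 2 (new)  [load 50/500]
  50 → container 2  [load 100/500]
  300 → container 2  [load 400/500]
  200 → container 3 (new)  [load 200/500]
  200 → container 3  [load 400/500]
3 containers opened.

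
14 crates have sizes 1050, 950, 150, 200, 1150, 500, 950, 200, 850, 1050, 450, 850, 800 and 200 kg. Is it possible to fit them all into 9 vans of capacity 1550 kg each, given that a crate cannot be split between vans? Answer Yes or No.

Yes

A valid assignment using 8 vans:
  van 1: 1150 + 200 + 200 = 1550
  van 2: 1050 + 500 = 1550
  van 3: 1050 + 450 = 1500
  van 4: 950 + 200 + 150 = 1300
  van 5: 950 = 950
  van 6: 850 = 850
  van 7: 850 = 850
  van 8: 800 = 800
That uses only 8 ≤ 9, so 9 vans are enough.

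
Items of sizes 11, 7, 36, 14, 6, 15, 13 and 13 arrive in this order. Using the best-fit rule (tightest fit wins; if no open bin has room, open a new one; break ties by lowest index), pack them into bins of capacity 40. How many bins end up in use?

4

  11 → bin 1 (new)  [load 11/40]
  7 → bin 1  [load 18/40]
  36 → bin 2 (new)  [load 36/40]
  14 → bin 1  [load 32/40]
  6 → bin 1  [load 38/40]
  15 → bin 3 (new)  [load 15/40]
  13 → bin 3  [load 28/40]
  13 → bin 4 (new)  [load 13/40]
4 bins opened.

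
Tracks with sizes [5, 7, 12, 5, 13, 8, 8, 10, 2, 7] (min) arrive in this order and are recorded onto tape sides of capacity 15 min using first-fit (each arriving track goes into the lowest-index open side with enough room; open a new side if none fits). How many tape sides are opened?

6

  5 → side 1 (new)  [load 5/15]
  7 → side 1  [load 12/15]
  12 → side 2 (new)  [load 12/15]
  5 → side 3 (new)  [load 5/15]
  13 → side 4 (new)  [load 13/15]
  8 → side 3  [load 13/15]
  8 → side 5 (new)  [load 8/15]
  10 → side 6 (new)  [load 10/15]
  2 → side 1  [load 14/15]
  7 → side 5  [load 15/15]
6 tape sides opened.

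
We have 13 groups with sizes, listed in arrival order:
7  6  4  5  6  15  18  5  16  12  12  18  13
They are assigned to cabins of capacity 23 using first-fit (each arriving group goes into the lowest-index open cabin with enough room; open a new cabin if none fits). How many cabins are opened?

8

  7 → cabin 1 (new)  [load 7/23]
  6 → cabin 1  [load 13/23]
  4 → cabin 1  [load 17/23]
  5 → cabin 1  [load 22/23]
  6 → cabin 2 (new)  [load 6/23]
  15 → cabin 2  [load 21/23]
  18 → cabin 3 (new)  [load 18/23]
  5 → cabin 3  [load 23/23]
  16 → cabin 4 (new)  [load 16/23]
  12 → cabin 5 (new)  [load 12/23]
  12 → cabin 6 (new)  [load 12/23]
  18 → cabin 7 (new)  [load 18/23]
  13 → cabin 8 (new)  [load 13/23]
8 cabins opened.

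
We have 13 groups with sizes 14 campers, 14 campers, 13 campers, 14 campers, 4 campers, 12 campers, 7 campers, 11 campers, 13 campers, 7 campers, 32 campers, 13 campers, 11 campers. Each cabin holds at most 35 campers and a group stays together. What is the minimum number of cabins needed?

5

Total = 32 + 14 + 14 + 14 + 13 + 13 + 13 + 12 + 11 + 11 + 7 + 7 + 4 = 165 campers.
Lower bound: ⌈165/35⌉ = 5 cabins.
A packing using 5 cabins:
  cabin 1: 32 = 32
  cabin 2: 14 + 14 + 7 = 35
  cabin 3: 14 + 13 + 7 = 34
  cabin 4: 13 + 13 + 4 = 30
  cabin 5: 12 + 11 + 11 = 34
This matches the lower bound, so 5 is optimal.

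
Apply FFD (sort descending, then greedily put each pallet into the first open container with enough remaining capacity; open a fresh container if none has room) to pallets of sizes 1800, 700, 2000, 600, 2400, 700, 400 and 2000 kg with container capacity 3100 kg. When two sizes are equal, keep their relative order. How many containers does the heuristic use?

Sorted descending: 2400, 2000, 2000, 1800, 700, 700, 600, 400.
  2400 → container 1 (new)  [load 2400/3100]
  2000 → container 2 (new)  [load 2000/3100]
  2000 → container 3 (new)  [load 2000/3100]
  1800 → container 4 (new)  [load 1800/3100]
  700 → container 1  [load 3100/3100]
  700 → container 2  [load 2700/3100]
  600 → container 3  [load 2600/3100]
  400 → container 2  [load 3100/3100]
4 containers opened.

4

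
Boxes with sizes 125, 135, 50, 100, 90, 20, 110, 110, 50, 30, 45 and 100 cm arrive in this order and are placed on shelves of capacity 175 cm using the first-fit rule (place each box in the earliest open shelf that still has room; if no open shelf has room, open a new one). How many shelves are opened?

  125 → shelf 1 (new)  [load 125/175]
  135 → shelf 2 (new)  [load 135/175]
  50 → shelf 1  [load 175/175]
  100 → shelf 3 (new)  [load 100/175]
  90 → shelf 4 (new)  [load 90/175]
  20 → shelf 2  [load 155/175]
  110 → shelf 5 (new)  [load 110/175]
  110 → shelf 6 (new)  [load 110/175]
  50 → shelf 3  [load 150/175]
  30 → shelf 4  [load 120/175]
  45 → shelf 4  [load 165/175]
  100 → shelf 7 (new)  [load 100/175]
7 shelves opened.

7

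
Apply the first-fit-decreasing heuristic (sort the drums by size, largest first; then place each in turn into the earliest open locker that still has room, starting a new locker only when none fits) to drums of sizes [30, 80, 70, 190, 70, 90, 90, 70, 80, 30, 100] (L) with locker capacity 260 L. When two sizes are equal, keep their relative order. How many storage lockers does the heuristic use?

4

Sorted descending: 190, 100, 90, 90, 80, 80, 70, 70, 70, 30, 30.
  190 → locker 1 (new)  [load 190/260]
  100 → locker 2 (new)  [load 100/260]
  90 → locker 2  [load 190/260]
  90 → locker 3 (new)  [load 90/260]
  80 → locker 3  [load 170/260]
  80 → locker 3  [load 250/260]
  70 → locker 1  [load 260/260]
  70 → locker 2  [load 260/260]
  70 → locker 4 (new)  [load 70/260]
  30 → locker 4  [load 100/260]
  30 → locker 4  [load 130/260]
4 storage lockers opened.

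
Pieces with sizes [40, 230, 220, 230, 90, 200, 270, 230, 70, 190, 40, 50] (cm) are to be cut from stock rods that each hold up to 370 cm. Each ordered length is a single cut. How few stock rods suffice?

7

Total = 270 + 230 + 230 + 230 + 220 + 200 + 190 + 90 + 70 + 50 + 40 + 40 = 1860 cm.
Lower bound: ⌈1860/370⌉ = 6 stock rods.
Also, 7 pieces each exceed 185 cm, and no two of those can share a stock rod, so at least 7 stock rods are needed.
A packing using 7 stock rods:
  stock rod 1: 270 + 90 = 360
  stock rod 2: 230 + 70 + 50 = 350
  stock rod 3: 230 + 40 + 40 = 310
  stock rod 4: 230 = 230
  stock rod 5: 220 = 220
  stock rod 6: 200 = 200
  stock rod 7: 190 = 190
This matches the lower bound, so 7 is optimal.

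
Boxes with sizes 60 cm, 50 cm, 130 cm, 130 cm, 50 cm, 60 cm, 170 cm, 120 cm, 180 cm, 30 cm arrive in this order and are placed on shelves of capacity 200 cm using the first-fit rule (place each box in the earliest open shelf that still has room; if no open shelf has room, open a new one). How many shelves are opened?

  60 → shelf 1 (new)  [load 60/200]
  50 → shelf 1  [load 110/200]
  130 → shelf 2 (new)  [load 130/200]
  130 → shelf 3 (new)  [load 130/200]
  50 → shelf 1  [load 160/200]
  60 → shelf 2  [load 190/200]
  170 → shelf 4 (new)  [load 170/200]
  120 → shelf 5 (new)  [load 120/200]
  180 → shelf 6 (new)  [load 180/200]
  30 → shelf 1  [load 190/200]
6 shelves opened.

6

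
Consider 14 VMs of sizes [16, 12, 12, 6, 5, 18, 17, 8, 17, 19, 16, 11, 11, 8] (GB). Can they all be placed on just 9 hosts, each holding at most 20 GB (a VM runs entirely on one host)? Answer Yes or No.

No

Total = 176 GB; ⌈176/20⌉ = 9.
10 VMs each exceed half the capacity and cannot share a host, forcing at least 10 hosts.
At least 10 hosts are required, but only 9 are allowed.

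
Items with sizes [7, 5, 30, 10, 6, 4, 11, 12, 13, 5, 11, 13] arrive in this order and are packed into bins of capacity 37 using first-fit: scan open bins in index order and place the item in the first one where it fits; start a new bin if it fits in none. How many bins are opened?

  7 → bin 1 (new)  [load 7/37]
  5 → bin 1  [load 12/37]
  30 → bin 2 (new)  [load 30/37]
  10 → bin 1  [load 22/37]
  6 → bin 1  [load 28/37]
  4 → bin 1  [load 32/37]
  11 → bin 3 (new)  [load 11/37]
  12 → bin 3  [load 23/37]
  13 → bin 3  [load 36/37]
  5 → bin 1  [load 37/37]
  11 → bin 4 (new)  [load 11/37]
  13 → bin 4  [load 24/37]
4 bins opened.

4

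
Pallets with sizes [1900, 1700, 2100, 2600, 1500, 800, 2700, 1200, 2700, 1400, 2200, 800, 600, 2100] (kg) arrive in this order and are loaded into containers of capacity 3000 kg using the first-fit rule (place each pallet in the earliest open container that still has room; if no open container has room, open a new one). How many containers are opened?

9

  1900 → container 1 (new)  [load 1900/3000]
  1700 → container 2 (new)  [load 1700/3000]
  2100 → container 3 (new)  [load 2100/3000]
  2600 → container 4 (new)  [load 2600/3000]
  1500 → container 5 (new)  [load 1500/3000]
  800 → container 1  [load 2700/3000]
  2700 → container 6 (new)  [load 2700/3000]
  1200 → container 2  [load 2900/3000]
  2700 → container 7 (new)  [load 2700/3000]
  1400 → container 5  [load 2900/3000]
  2200 → container 8 (new)  [load 2200/3000]
  800 → container 3  [load 2900/3000]
  600 → container 8  [load 2800/3000]
  2100 → container 9 (new)  [load 2100/3000]
9 containers opened.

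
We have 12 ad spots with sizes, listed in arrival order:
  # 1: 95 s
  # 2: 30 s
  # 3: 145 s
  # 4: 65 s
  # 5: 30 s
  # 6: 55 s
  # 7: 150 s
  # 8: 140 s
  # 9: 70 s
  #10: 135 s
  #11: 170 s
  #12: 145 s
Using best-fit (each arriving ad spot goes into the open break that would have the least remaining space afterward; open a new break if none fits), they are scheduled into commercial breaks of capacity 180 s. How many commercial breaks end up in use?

  95 → break 1 (new)  [load 95/180]
  30 → break 1  [load 125/180]
  145 → break 2 (new)  [load 145/180]
  65 → break 3 (new)  [load 65/180]
  30 → break 2  [load 175/180]
  55 → break 1  [load 180/180]
  150 → break 4 (new)  [load 150/180]
  140 → break 5 (new)  [load 140/180]
  70 → break 3  [load 135/180]
  135 → break 6 (new)  [load 135/180]
  170 → break 7 (new)  [load 170/180]
  145 → break 8 (new)  [load 145/180]
8 commercial breaks opened.

8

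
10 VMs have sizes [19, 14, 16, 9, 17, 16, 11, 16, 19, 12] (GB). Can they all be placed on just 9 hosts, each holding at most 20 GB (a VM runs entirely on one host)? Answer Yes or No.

Yes

A valid assignment using 9 hosts:
  host 1: 19 = 19
  host 2: 19 = 19
  host 3: 17 = 17
  host 4: 16 = 16
  host 5: 16 = 16
  host 6: 16 = 16
  host 7: 14 = 14
  host 8: 12 = 12
  host 9: 11 + 9 = 20
Every load is within 20 GB, so 9 hosts suffice.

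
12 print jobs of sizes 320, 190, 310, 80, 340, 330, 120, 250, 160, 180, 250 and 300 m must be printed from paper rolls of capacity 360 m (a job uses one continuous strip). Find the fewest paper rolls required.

Total = 340 + 330 + 320 + 310 + 300 + 250 + 250 + 190 + 180 + 160 + 120 + 80 = 2830 m.
Lower bound: ⌈2830/360⌉ = 8 paper rolls.
A packing using 9 paper rolls:
  roll 1: 340 = 340
  roll 2: 330 = 330
  roll 3: 320 = 320
  roll 4: 310 = 310
  roll 5: 300 = 300
  roll 6: 250 + 80 = 330
  roll 7: 250 = 250
  roll 8: 190 + 160 = 350
  roll 9: 180 + 120 = 300
No arrangement into 8 paper rolls stays within capacity, so 9 is optimal.

9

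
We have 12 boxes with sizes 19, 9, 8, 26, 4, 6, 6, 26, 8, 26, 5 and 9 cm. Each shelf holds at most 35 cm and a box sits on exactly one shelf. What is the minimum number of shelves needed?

5

Total = 26 + 26 + 26 + 19 + 9 + 9 + 8 + 8 + 6 + 6 + 5 + 4 = 152 cm.
Lower bound: ⌈152/35⌉ = 5 shelves.
A packing using 5 shelves:
  shelf 1: 26 + 9 = 35
  shelf 2: 26 + 9 = 35
  shelf 3: 26 + 8 = 34
  shelf 4: 19 + 8 + 6 = 33
  shelf 5: 6 + 5 + 4 = 15
This matches the lower bound, so 5 is optimal.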